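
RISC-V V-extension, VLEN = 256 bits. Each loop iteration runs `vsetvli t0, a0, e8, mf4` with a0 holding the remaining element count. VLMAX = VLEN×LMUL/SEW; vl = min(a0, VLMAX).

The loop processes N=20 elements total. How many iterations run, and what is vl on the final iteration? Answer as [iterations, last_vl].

VLMAX = (256 × 1/4) / 8 = 8 lanes
20 elements at 8/iter → 3 passes, remainder 4 on the last

[iterations, last_vl] = [3, 4]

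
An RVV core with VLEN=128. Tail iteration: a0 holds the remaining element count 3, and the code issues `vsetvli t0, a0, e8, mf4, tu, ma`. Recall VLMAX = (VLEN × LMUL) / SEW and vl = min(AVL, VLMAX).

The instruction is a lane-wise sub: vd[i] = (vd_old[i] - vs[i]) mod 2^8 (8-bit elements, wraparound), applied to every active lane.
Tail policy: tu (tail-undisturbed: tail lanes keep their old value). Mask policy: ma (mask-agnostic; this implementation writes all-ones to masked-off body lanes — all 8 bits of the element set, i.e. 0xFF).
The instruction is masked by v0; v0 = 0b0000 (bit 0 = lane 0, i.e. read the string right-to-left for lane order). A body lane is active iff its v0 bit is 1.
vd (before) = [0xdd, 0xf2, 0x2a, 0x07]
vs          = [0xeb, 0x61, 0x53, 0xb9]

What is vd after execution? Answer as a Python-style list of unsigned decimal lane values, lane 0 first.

vd = [255, 255, 255, 7]

lanes per group: 128·1/4/8 = 4
AVL=3 ≤ VLMAX=4, so vl = 3
lane  0: mask-off/ones ⇒ 0xff
lane  1: mask-off/ones ⇒ 0xff
lane  2: mask-off/ones ⇒ 0xff
lane  3: tail/keep ⇒ 0x07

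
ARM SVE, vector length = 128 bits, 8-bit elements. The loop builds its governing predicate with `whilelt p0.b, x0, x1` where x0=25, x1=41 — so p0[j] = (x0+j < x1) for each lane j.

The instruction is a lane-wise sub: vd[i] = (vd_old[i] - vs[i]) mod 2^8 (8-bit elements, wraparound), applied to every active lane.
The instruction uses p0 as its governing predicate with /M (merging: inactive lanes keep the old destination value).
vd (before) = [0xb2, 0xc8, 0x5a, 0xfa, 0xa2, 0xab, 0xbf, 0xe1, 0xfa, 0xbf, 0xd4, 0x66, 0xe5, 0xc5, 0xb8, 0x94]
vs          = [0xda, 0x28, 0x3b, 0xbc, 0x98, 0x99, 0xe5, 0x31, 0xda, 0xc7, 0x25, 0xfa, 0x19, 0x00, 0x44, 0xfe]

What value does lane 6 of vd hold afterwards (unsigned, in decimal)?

vd[6] = 218

128-bit reg / 8-bit elem → 16 lanes
p0[j] = (25+j < 41); true for j=0..15 → 16 lanes set
[0] sub(0xb2,0xda) = 0xd8
[1] sub(0xc8,0x28) = 0xa0
[2] sub(0x5a,0x3b) = 0x1f
[3] sub(0xfa,0xbc) = 0x3e
[4] sub(0xa2,0x98) = 0x0a
[5] sub(0xab,0x99) = 0x12
[6] sub(0xbf,0xe5) = 0xda
[7] sub(0xe1,0x31) = 0xb0
[8] sub(0xfa,0xda) = 0x20
[9] sub(0xbf,0xc7) = 0xf8
[10] sub(0xd4,0x25) = 0xaf
[11] sub(0x66,0xfa) = 0x6c
[12] sub(0xe5,0x19) = 0xcc
[13] sub(0xc5,0x00) = 0xc5
[14] sub(0xb8,0x44) = 0x74
[15] sub(0x94,0xfe) = 0x96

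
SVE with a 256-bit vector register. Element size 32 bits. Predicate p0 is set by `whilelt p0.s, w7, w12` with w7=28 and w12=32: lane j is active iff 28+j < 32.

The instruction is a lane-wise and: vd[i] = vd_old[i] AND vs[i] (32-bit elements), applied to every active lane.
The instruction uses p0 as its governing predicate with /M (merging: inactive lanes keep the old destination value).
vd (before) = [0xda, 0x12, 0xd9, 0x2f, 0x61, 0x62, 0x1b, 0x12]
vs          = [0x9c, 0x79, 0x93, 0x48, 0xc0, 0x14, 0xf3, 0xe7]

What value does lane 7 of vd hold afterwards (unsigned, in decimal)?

register lanes = 256/32 = 8
whilelt: lane j active iff 28+j < 32 → j < 4 → 4 active
vd[0] and(0xda,0x9c) -> 0x98
vd[1] and(0x12,0x79) -> 0x10
vd[2] and(0xd9,0x93) -> 0x91
vd[3] and(0x2f,0x48) -> 0x08
vd[4] tail/keep -> 0x61
vd[5] tail/keep -> 0x62
vd[6] tail/keep -> 0x1b
vd[7] tail/keep -> 0x12

vd[7] = 18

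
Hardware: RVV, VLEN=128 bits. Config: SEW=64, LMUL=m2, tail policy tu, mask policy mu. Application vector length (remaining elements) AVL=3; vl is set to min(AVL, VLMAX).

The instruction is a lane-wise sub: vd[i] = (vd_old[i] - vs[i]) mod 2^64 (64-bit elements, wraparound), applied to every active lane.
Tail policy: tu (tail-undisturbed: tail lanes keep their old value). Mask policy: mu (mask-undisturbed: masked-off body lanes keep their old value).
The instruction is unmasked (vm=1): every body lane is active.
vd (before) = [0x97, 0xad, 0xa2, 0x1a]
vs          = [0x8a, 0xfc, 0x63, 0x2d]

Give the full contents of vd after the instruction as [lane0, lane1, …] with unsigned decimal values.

vd = [13, 18446744073709551537, 63, 26]

VLMAX = (128 × 2) / 64 = 4 lanes
vl ← min(3, 4) = 3
lane  0: sub(0x97,0x8a) ⇒ 0x0d
lane  1: sub(0xad,0xfc) ⇒ 0xffffffffffffffb1
lane  2: sub(0xa2,0x63) ⇒ 0x3f
lane  3: tail/keep ⇒ 0x1a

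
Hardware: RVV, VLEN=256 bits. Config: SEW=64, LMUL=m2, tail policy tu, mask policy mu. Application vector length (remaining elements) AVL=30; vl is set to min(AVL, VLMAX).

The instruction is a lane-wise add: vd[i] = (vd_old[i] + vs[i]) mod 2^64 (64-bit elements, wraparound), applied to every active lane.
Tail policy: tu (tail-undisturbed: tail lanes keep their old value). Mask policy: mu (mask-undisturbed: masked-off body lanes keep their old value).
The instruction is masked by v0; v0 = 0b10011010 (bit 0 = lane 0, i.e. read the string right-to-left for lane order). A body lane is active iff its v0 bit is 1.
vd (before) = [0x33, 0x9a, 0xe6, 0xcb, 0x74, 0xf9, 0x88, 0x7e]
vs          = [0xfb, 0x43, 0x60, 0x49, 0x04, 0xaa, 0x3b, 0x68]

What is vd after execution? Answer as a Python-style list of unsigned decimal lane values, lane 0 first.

VLMAX = (256 × 2) / 64 = 8 lanes
vl ← min(30, 8) = 8
  i=0: mask-off/keep → 51
  i=1: add(0x9a,0x43) → 221
  i=2: mask-off/keep → 230
  i=3: add(0xcb,0x49) → 276
  i=4: add(0x74,0x04) → 120
  i=5: mask-off/keep → 249
  i=6: mask-off/keep → 136
  i=7: add(0x7e,0x68) → 230

vd = [51, 221, 230, 276, 120, 249, 136, 230]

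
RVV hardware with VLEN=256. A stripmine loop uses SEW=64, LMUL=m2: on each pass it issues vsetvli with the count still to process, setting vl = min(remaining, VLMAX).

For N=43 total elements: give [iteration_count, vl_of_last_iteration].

[iterations, last_vl] = [6, 3]

VLMAX = (256 × 2) / 64 = 8 lanes
N=43: ⌈43/8⌉ = 6 iters; last vl = 43 − 5×8 = 3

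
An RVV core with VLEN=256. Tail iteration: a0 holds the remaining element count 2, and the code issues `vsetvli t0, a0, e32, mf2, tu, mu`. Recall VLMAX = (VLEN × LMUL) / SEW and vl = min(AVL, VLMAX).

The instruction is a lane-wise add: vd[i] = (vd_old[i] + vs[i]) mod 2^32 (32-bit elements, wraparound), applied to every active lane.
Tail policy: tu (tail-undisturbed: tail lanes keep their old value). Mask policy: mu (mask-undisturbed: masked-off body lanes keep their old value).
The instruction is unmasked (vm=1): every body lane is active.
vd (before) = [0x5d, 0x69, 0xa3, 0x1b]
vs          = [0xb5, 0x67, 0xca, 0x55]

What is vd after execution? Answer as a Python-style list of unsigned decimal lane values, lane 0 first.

vd = [274, 208, 163, 27]

lanes per group: 256·1/2/32 = 4
vl ← min(2, 4) = 2
vd[0] add(0x5d,0xb5) -> 0x112
vd[1] add(0x69,0x67) -> 0xd0
vd[2] tail/keep -> 0xa3
vd[3] tail/keep -> 0x1b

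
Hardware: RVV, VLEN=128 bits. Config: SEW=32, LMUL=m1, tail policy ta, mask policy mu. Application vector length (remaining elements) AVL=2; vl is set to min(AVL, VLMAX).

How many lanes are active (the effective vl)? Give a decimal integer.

VLMAX = VLEN×LMUL/SEW = 128×1/32 = 4
vl = min(AVL, VLMAX) = min(2, 4) = 2

vl = 2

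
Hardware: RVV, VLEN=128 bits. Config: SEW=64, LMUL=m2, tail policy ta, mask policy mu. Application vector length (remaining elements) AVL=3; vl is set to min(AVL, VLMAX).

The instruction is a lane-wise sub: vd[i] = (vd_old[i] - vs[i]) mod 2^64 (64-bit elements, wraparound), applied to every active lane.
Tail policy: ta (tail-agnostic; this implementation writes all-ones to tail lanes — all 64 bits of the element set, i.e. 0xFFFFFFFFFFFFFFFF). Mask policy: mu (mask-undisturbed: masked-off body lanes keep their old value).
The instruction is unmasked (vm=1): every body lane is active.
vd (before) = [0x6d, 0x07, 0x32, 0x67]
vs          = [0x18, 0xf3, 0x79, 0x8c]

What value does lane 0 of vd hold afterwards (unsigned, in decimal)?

vd[0] = 85

VLMAX = (128 × 2) / 64 = 4 lanes
vl = min(AVL, VLMAX) = min(3, 4) = 3
vd[0] sub(0x6d,0x18) -> 0x55
vd[1] sub(0x07,0xf3) -> 0xffffffffffffff14
vd[2] sub(0x32,0x79) -> 0xffffffffffffffb9
vd[3] tail/ones -> 0xffffffffffffffff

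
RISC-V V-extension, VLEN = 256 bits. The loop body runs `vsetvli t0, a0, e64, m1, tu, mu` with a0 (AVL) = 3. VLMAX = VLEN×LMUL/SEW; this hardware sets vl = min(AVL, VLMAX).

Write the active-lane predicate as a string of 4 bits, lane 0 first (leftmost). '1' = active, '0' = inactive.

predicate = 1110

VLMAX = (256 × 1) / 64 = 4 lanes
vl = min(AVL, VLMAX) = min(3, 4) = 3
bits (lane 0 leftmost): 1110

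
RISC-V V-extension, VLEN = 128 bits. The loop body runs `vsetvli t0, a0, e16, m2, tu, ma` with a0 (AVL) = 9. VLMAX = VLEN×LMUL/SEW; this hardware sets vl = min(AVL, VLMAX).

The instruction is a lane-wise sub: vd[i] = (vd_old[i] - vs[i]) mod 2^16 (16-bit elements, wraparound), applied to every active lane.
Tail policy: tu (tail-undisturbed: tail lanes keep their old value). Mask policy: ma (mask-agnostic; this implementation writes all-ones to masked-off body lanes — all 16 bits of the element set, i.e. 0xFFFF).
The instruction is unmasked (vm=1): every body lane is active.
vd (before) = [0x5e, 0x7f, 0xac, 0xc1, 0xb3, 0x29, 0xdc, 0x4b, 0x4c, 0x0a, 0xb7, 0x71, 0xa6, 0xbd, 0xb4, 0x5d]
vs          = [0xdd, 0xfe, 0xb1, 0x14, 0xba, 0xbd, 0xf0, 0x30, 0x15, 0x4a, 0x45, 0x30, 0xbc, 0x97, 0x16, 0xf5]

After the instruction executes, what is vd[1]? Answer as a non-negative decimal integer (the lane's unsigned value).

vd[1] = 65409

VLMAX = VLEN×LMUL/SEW = 128×2/16 = 16
AVL=9 ≤ VLMAX=16, so vl = 9
  i=0: sub(0x5e,0xdd) → 65409
  i=1: sub(0x7f,0xfe) → 65409
  i=2: sub(0xac,0xb1) → 65531
  i=3: sub(0xc1,0x14) → 173
  i=4: sub(0xb3,0xba) → 65529
  i=5: sub(0x29,0xbd) → 65388
  i=6: sub(0xdc,0xf0) → 65516
  i=7: sub(0x4b,0x30) → 27
  i=8: sub(0x4c,0x15) → 55
  i=9: tail/keep → 10
  i=10: tail/keep → 183
  i=11: tail/keep → 113
  i=12: tail/keep → 166
  i=13: tail/keep → 189
  i=14: tail/keep → 180
  i=15: tail/keep → 93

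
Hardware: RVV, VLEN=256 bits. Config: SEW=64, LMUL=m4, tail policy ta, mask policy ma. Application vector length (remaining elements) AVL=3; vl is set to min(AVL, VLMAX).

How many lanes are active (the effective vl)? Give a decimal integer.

vl = 3

lanes per group: 256·4/64 = 16
AVL=3 ≤ VLMAX=16, so vl = 3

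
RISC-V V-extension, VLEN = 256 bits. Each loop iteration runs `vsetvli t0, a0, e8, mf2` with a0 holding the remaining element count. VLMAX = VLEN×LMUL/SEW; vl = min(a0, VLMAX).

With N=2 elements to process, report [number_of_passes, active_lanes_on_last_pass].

lanes per group: 256·1/2/8 = 16
N=2: ⌈2/16⌉ = 1 iters; last vl = 2 − 0×16 = 2

[iterations, last_vl] = [1, 2]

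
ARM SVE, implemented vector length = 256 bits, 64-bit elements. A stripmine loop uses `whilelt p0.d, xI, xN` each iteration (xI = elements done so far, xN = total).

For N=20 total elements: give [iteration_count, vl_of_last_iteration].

register lanes = 256/64 = 4
N=20: ⌈20/4⌉ = 5 iters; last vl = 20 − 4×4 = 4

[iterations, last_vl] = [5, 4]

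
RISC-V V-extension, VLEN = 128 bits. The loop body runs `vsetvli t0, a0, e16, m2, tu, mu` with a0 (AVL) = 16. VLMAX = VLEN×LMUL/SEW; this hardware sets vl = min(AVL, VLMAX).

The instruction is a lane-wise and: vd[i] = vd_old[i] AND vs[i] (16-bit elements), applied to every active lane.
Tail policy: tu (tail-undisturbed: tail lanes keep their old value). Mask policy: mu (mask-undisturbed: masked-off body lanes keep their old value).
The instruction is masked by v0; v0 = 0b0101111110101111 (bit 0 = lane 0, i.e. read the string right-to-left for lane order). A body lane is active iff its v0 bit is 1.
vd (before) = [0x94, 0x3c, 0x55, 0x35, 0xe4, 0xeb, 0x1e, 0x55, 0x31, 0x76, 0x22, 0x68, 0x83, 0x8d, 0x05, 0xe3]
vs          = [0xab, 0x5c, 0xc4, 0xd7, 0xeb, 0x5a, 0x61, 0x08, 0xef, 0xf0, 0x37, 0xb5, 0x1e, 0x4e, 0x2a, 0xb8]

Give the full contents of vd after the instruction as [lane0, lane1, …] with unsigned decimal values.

vd = [128, 28, 68, 21, 228, 74, 30, 0, 33, 112, 34, 32, 2, 141, 0, 227]

lanes per group: 128·2/16 = 16
AVL=16 ≤ VLMAX=16, so vl = 16
  i=0: and(0x94,0xab) → 128
  i=1: and(0x3c,0x5c) → 28
  i=2: and(0x55,0xc4) → 68
  i=3: and(0x35,0xd7) → 21
  i=4: mask-off/keep → 228
  i=5: and(0xeb,0x5a) → 74
  i=6: mask-off/keep → 30
  i=7: and(0x55,0x08) → 0
  i=8: and(0x31,0xef) → 33
  i=9: and(0x76,0xf0) → 112
  i=10: and(0x22,0x37) → 34
  i=11: and(0x68,0xb5) → 32
  i=12: and(0x83,0x1e) → 2
  i=13: mask-off/keep → 141
  i=14: and(0x05,0x2a) → 0
  i=15: mask-off/keep → 227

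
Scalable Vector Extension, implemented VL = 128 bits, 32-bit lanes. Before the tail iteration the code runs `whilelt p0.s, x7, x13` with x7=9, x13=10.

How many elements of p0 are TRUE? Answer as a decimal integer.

vl = 1

128-bit reg / 32-bit elem → 4 lanes
active while 9+j < 10, i.e. j ∈ [0,1) capped at 4 ⇒ 1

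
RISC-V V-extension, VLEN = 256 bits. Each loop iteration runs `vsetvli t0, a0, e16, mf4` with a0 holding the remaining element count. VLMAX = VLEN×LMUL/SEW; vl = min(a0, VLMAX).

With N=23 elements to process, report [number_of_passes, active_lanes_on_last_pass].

VLMAX = VLEN×LMUL/SEW = 256×1/4/16 = 4
iterations = ceil(23/4) = 6; final-pass vl = 3

[iterations, last_vl] = [6, 3]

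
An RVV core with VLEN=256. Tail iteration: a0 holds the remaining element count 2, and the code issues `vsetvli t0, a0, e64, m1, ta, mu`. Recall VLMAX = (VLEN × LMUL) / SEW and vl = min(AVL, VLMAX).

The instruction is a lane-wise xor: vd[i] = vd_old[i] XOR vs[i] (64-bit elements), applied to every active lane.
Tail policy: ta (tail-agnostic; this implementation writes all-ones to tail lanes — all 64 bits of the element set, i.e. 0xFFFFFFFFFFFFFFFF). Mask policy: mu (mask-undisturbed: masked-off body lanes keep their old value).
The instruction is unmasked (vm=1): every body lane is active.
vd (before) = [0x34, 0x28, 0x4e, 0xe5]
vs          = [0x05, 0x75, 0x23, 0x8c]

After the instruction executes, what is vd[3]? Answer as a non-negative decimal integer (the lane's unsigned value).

lanes per group: 256·1/64 = 4
vl ← min(2, 4) = 2
[0] xor(0x34,0x05) = 0x31
[1] xor(0x28,0x75) = 0x5d
[2] tail/ones = 0xffffffffffffffff
[3] tail/ones = 0xffffffffffffffff

vd[3] = 18446744073709551615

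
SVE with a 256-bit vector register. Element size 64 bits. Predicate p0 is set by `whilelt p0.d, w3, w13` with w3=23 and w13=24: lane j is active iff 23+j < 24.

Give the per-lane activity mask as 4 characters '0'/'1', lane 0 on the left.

register lanes = 256/64 = 4
p0[j] = (23+j < 24); true for j=0..0 → 1 lanes set
bits (lane 0 leftmost): 1000

predicate = 1000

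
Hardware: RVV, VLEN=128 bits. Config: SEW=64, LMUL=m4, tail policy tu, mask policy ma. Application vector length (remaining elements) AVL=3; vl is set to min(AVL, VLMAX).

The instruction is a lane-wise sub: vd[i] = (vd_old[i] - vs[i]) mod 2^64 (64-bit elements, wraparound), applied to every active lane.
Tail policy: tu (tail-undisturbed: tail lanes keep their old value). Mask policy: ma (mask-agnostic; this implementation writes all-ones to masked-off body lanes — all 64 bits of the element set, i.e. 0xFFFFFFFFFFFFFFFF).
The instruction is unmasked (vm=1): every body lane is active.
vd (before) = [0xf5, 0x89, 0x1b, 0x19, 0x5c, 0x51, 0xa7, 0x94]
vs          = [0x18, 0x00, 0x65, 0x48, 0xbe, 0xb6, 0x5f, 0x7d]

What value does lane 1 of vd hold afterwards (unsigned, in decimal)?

vd[1] = 137

VLMAX = VLEN×LMUL/SEW = 128×4/64 = 8
vl ← min(3, 8) = 3
  i=0: sub(0xf5,0x18) → 221
  i=1: sub(0x89,0x00) → 137
  i=2: sub(0x1b,0x65) → 18446744073709551542
  i=3: tail/keep → 25
  i=4: tail/keep → 92
  i=5: tail/keep → 81
  i=6: tail/keep → 167
  i=7: tail/keep → 148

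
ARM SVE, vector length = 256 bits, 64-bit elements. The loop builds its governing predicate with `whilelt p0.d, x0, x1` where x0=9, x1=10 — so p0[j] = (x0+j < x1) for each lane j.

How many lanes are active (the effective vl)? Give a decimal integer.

vl = 1

256-bit reg / 64-bit elem → 4 lanes
whilelt: lane j active iff 9+j < 10 → j < 1 → 1 active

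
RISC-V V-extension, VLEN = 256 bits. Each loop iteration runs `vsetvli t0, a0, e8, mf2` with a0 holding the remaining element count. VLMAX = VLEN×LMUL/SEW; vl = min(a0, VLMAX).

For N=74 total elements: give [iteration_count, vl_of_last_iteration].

VLMAX = VLEN×LMUL/SEW = 256×1/2/8 = 16
N=74: ⌈74/16⌉ = 5 iters; last vl = 74 − 4×16 = 10

[iterations, last_vl] = [5, 10]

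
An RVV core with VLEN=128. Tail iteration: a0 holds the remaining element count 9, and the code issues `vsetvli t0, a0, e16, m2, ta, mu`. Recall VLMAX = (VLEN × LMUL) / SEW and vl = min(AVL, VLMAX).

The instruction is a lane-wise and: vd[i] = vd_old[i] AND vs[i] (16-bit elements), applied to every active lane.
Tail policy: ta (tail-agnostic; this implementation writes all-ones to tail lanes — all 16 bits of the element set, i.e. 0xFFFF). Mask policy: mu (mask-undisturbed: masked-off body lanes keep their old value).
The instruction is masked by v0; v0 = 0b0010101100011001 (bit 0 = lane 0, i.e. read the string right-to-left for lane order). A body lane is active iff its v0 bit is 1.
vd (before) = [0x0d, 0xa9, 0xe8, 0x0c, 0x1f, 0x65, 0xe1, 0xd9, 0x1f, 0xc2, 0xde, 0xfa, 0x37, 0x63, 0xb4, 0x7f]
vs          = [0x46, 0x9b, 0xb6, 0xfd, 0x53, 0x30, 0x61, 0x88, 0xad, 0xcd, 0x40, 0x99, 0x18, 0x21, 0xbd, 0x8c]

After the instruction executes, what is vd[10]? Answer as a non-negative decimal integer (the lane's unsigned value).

lanes per group: 128·2/16 = 16
vl = min(AVL, VLMAX) = min(9, 16) = 9
  i=0: and(0x0d,0x46) → 4
  i=1: mask-off/keep → 169
  i=2: mask-off/keep → 232
  i=3: and(0x0c,0xfd) → 12
  i=4: and(0x1f,0x53) → 19
  i=5: mask-off/keep → 101
  i=6: mask-off/keep → 225
  i=7: mask-off/keep → 217
  i=8: and(0x1f,0xad) → 13
  i=9: tail/ones → 65535
  i=10: tail/ones → 65535
  i=11: tail/ones → 65535
  i=12: tail/ones → 65535
  i=13: tail/ones → 65535
  i=14: tail/ones → 65535
  i=15: tail/ones → 65535

vd[10] = 65535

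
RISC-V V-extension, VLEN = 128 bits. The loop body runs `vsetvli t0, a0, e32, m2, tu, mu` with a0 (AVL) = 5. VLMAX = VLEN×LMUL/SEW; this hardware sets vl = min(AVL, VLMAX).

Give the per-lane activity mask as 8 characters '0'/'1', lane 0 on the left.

lanes per group: 128·2/32 = 8
AVL=5 ≤ VLMAX=8, so vl = 5
bits (lane 0 leftmost): 11111000

predicate = 11111000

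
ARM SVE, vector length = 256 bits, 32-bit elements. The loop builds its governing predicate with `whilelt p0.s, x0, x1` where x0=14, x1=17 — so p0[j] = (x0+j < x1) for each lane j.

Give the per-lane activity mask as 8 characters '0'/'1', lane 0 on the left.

lane count: 256 div 32 = 8
p0[j] = (14+j < 17); true for j=0..2 → 3 lanes set
bits (lane 0 leftmost): 11100000

predicate = 11100000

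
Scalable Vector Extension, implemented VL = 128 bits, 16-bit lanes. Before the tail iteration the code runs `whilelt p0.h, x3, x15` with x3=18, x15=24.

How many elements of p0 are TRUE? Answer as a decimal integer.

vl = 6

register lanes = 128/16 = 8
whilelt: lane j active iff 18+j < 24 → j < 6 → 6 active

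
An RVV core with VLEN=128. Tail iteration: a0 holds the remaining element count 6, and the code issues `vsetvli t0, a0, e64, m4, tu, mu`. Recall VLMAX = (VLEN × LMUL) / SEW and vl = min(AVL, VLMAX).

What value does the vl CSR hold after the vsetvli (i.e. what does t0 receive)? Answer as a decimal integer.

VLMAX = VLEN×LMUL/SEW = 128×4/64 = 8
vl = min(AVL, VLMAX) = min(6, 8) = 6

vl = 6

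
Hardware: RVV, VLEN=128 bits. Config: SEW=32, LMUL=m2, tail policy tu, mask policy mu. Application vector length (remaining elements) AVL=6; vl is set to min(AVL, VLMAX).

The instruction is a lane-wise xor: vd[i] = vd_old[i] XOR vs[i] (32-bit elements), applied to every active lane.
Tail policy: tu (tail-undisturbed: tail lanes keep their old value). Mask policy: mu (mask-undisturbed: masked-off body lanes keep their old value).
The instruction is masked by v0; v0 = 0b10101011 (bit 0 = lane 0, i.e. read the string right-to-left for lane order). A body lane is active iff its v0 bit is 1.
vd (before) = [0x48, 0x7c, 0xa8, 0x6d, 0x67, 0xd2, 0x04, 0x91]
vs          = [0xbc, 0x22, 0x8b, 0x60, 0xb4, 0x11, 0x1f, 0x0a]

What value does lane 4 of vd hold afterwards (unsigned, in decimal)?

vd[4] = 103

VLMAX = VLEN×LMUL/SEW = 128×2/32 = 8
AVL=6 ≤ VLMAX=8, so vl = 6
  i=0: xor(0x48,0xbc) → 244
  i=1: xor(0x7c,0x22) → 94
  i=2: mask-off/keep → 168
  i=3: xor(0x6d,0x60) → 13
  i=4: mask-off/keep → 103
  i=5: xor(0xd2,0x11) → 195
  i=6: tail/keep → 4
  i=7: tail/keep → 145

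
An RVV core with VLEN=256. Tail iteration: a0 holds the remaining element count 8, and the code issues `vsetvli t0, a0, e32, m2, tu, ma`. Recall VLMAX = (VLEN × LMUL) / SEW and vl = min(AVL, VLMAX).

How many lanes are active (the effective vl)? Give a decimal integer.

lanes per group: 256·2/32 = 16
AVL=8 ≤ VLMAX=16, so vl = 8

vl = 8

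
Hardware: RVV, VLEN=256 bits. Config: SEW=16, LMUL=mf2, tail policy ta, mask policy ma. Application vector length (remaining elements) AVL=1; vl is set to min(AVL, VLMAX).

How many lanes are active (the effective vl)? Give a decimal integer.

vl = 1

VLMAX = (256 × 1/2) / 16 = 8 lanes
vl ← min(1, 8) = 1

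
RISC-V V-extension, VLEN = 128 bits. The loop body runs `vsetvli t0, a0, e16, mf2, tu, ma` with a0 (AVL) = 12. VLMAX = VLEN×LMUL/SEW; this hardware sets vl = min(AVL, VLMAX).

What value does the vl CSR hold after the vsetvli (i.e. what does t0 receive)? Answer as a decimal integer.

vl = 4

VLMAX = (128 × 1/2) / 16 = 4 lanes
vl ← min(12, 4) = 4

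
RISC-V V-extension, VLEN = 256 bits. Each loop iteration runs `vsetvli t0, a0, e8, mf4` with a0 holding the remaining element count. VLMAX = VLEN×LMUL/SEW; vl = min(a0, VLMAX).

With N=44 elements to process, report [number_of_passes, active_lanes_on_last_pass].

VLMAX = (256 × 1/4) / 8 = 8 lanes
44 elements at 8/iter → 6 passes, remainder 4 on the last

[iterations, last_vl] = [6, 4]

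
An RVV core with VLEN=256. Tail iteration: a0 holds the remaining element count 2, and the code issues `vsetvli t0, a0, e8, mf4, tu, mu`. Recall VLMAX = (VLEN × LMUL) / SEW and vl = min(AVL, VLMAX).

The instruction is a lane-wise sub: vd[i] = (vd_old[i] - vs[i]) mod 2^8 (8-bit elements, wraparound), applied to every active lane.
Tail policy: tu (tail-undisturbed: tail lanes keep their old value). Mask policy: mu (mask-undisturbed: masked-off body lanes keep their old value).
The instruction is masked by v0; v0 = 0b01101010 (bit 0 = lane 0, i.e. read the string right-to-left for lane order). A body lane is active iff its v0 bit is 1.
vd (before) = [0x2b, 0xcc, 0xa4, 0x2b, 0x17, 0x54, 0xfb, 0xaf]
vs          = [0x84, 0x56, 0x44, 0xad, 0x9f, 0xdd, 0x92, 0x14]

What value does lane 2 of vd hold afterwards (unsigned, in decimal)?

lanes per group: 256·1/4/8 = 8
AVL=2 ≤ VLMAX=8, so vl = 2
lane  0: mask-off/keep ⇒ 0x2b
lane  1: sub(0xcc,0x56) ⇒ 0x76
lane  2: tail/keep ⇒ 0xa4
lane  3: tail/keep ⇒ 0x2b
lane  4: tail/keep ⇒ 0x17
lane  5: tail/keep ⇒ 0x54
lane  6: tail/keep ⇒ 0xfb
lane  7: tail/keep ⇒ 0xaf

vd[2] = 164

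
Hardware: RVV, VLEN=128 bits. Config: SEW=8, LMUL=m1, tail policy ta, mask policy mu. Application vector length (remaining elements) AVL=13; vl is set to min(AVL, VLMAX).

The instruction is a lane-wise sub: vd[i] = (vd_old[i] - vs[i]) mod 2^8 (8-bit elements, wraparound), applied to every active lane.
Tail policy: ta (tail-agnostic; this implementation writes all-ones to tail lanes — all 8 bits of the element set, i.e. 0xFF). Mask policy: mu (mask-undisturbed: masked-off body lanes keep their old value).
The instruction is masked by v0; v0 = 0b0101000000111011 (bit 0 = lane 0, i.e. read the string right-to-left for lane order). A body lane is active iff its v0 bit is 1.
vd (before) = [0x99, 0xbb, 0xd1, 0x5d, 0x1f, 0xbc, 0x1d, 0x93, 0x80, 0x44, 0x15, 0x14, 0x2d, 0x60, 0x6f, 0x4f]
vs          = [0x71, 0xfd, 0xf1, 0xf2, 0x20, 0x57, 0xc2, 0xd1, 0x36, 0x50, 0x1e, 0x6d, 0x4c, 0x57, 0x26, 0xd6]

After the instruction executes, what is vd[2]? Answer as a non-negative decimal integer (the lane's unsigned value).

VLMAX = (128 × 1) / 8 = 16 lanes
AVL=13 ≤ VLMAX=16, so vl = 13
vd[0] sub(0x99,0x71) -> 0x28
vd[1] sub(0xbb,0xfd) -> 0xbe
vd[2] mask-off/keep -> 0xd1
vd[3] sub(0x5d,0xf2) -> 0x6b
vd[4] sub(0x1f,0x20) -> 0xff
vd[5] sub(0xbc,0x57) -> 0x65
vd[6] mask-off/keep -> 0x1d
vd[7] mask-off/keep -> 0x93
vd[8] mask-off/keep -> 0x80
vd[9] mask-off/keep -> 0x44
vd[10] mask-off/keep -> 0x15
vd[11] mask-off/keep -> 0x14
vd[12] sub(0x2d,0x4c) -> 0xe1
vd[13] tail/ones -> 0xff
vd[14] tail/ones -> 0xff
vd[15] tail/ones -> 0xff

vd[2] = 209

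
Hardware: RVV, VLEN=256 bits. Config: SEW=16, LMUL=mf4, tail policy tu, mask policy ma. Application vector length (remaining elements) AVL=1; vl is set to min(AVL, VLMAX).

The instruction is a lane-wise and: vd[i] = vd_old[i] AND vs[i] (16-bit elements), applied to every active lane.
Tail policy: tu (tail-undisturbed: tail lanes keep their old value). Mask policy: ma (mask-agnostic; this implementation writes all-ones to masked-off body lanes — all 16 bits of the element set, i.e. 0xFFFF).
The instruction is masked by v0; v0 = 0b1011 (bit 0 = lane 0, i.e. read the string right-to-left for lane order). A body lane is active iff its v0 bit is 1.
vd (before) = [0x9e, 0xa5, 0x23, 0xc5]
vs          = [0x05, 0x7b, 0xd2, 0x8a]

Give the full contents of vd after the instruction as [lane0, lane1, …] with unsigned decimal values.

VLMAX = (256 × 1/4) / 16 = 4 lanes
vl = min(AVL, VLMAX) = min(1, 4) = 1
[0] and(0x9e,0x05) = 0x04
[1] tail/keep = 0xa5
[2] tail/keep = 0x23
[3] tail/keep = 0xc5

vd = [4, 165, 35, 197]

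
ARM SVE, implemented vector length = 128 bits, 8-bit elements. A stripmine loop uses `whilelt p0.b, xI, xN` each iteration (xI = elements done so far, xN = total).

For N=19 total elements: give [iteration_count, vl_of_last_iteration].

[iterations, last_vl] = [2, 3]

register lanes = 128/8 = 16
N=19: ⌈19/16⌉ = 2 iters; last vl = 19 − 1×16 = 3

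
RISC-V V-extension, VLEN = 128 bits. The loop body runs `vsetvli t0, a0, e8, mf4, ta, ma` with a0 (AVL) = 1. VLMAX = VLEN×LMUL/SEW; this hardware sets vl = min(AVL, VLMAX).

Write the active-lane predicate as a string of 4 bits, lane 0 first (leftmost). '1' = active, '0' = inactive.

VLMAX = VLEN×LMUL/SEW = 128×1/4/8 = 4
vl ← min(1, 4) = 1
bits (lane 0 leftmost): 1000

predicate = 1000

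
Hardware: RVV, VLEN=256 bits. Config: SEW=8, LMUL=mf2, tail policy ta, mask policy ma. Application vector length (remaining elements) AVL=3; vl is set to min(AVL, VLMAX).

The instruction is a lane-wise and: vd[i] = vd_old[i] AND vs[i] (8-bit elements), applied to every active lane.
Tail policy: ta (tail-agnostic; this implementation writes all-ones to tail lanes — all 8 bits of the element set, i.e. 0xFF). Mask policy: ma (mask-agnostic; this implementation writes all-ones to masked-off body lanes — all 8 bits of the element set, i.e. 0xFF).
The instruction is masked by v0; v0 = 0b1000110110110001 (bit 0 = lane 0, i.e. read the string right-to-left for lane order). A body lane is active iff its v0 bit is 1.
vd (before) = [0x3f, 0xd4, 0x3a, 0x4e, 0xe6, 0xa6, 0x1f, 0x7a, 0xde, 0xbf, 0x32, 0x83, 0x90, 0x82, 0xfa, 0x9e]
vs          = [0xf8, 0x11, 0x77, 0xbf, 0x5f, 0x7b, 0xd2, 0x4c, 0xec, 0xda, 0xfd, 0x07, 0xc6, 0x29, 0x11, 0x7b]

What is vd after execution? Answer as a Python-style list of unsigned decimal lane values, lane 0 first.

VLMAX = (256 × 1/2) / 8 = 16 lanes
AVL=3 ≤ VLMAX=16, so vl = 3
[0] and(0x3f,0xf8) = 0x38
[1] mask-off/ones = 0xff
[2] mask-off/ones = 0xff
[3] tail/ones = 0xff
[4] tail/ones = 0xff
[5] tail/ones = 0xff
[6] tail/ones = 0xff
[7] tail/ones = 0xff
[8] tail/ones = 0xff
[9] tail/ones = 0xff
[10] tail/ones = 0xff
[11] tail/ones = 0xff
[12] tail/ones = 0xff
[13] tail/ones = 0xff
[14] tail/ones = 0xff
[15] tail/ones = 0xff

vd = [56, 255, 255, 255, 255, 255, 255, 255, 255, 255, 255, 255, 255, 255, 255, 255]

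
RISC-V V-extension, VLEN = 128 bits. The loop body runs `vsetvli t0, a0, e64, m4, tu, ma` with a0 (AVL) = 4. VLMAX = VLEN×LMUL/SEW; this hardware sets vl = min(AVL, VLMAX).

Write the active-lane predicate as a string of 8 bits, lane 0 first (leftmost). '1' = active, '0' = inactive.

lanes per group: 128·4/64 = 8
vl = min(AVL, VLMAX) = min(4, 8) = 4
bits (lane 0 leftmost): 11110000

predicate = 11110000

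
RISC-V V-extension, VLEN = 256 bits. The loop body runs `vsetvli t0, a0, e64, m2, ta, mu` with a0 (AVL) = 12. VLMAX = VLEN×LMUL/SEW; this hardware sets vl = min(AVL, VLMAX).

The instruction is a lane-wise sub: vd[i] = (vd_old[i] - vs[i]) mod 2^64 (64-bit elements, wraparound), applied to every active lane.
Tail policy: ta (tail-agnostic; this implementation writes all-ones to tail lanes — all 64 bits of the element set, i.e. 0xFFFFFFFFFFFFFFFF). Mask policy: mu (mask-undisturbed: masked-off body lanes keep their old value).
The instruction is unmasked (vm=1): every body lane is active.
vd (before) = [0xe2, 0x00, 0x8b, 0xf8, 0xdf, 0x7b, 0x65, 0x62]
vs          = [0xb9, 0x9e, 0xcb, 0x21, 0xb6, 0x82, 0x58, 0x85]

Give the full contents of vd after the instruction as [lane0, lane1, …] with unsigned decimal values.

vd = [41, 18446744073709551458, 18446744073709551552, 215, 41, 18446744073709551609, 13, 18446744073709551581]

VLMAX = VLEN×LMUL/SEW = 256×2/64 = 8
vl = min(AVL, VLMAX) = min(12, 8) = 8
vd[0] sub(0xe2,0xb9) -> 0x29
vd[1] sub(0x00,0x9e) -> 0xffffffffffffff62
vd[2] sub(0x8b,0xcb) -> 0xffffffffffffffc0
vd[3] sub(0xf8,0x21) -> 0xd7
vd[4] sub(0xdf,0xb6) -> 0x29
vd[5] sub(0x7b,0x82) -> 0xfffffffffffffff9
vd[6] sub(0x65,0x58) -> 0x0d
vd[7] sub(0x62,0x85) -> 0xffffffffffffffdd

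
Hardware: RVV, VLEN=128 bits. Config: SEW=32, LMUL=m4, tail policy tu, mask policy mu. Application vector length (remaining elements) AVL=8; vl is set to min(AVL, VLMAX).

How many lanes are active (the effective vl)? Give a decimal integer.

VLMAX = VLEN×LMUL/SEW = 128×4/32 = 16
vl = min(AVL, VLMAX) = min(8, 16) = 8

vl = 8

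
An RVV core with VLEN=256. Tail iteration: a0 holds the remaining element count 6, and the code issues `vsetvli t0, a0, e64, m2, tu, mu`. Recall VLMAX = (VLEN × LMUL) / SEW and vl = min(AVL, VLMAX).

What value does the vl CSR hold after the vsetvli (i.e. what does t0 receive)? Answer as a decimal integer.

VLMAX = (256 × 2) / 64 = 8 lanes
vl = min(AVL, VLMAX) = min(6, 8) = 6

vl = 6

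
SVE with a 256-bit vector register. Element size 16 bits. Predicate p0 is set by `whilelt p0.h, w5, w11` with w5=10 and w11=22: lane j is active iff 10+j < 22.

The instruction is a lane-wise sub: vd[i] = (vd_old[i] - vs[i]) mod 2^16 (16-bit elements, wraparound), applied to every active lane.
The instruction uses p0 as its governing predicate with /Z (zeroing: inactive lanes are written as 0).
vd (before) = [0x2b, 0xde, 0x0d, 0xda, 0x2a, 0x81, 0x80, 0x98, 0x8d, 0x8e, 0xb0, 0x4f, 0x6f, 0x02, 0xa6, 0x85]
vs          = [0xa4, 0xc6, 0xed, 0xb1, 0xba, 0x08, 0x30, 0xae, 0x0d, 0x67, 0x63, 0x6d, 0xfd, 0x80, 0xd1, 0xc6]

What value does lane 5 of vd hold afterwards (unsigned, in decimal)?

register lanes = 256/16 = 16
p0[j] = (10+j < 22); true for j=0..11 → 12 lanes set
lane  0: sub(0x2b,0xa4) ⇒ 0xff87
lane  1: sub(0xde,0xc6) ⇒ 0x18
lane  2: sub(0x0d,0xed) ⇒ 0xff20
lane  3: sub(0xda,0xb1) ⇒ 0x29
lane  4: sub(0x2a,0xba) ⇒ 0xff70
lane  5: sub(0x81,0x08) ⇒ 0x79
lane  6: sub(0x80,0x30) ⇒ 0x50
lane  7: sub(0x98,0xae) ⇒ 0xffea
lane  8: sub(0x8d,0x0d) ⇒ 0x80
lane  9: sub(0x8e,0x67) ⇒ 0x27
lane 10: sub(0xb0,0x63) ⇒ 0x4d
lane 11: sub(0x4f,0x6d) ⇒ 0xffe2
lane 12: tail/zero ⇒ 0x00
lane 13: tail/zero ⇒ 0x00
lane 14: tail/zero ⇒ 0x00
lane 15: tail/zero ⇒ 0x00

vd[5] = 121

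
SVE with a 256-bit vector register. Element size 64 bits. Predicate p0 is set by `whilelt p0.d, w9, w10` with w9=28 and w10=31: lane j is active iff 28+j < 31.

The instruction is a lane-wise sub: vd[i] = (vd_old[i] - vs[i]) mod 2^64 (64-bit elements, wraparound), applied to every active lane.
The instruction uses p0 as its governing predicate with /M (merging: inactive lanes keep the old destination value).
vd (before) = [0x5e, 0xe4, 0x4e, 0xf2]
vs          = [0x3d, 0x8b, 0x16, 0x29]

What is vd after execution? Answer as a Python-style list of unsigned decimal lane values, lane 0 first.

lane count: 256 div 64 = 4
p0[j] = (28+j < 31); true for j=0..2 → 3 lanes set
lane  0: sub(0x5e,0x3d) ⇒ 0x21
lane  1: sub(0xe4,0x8b) ⇒ 0x59
lane  2: sub(0x4e,0x16) ⇒ 0x38
lane  3: tail/keep ⇒ 0xf2

vd = [33, 89, 56, 242]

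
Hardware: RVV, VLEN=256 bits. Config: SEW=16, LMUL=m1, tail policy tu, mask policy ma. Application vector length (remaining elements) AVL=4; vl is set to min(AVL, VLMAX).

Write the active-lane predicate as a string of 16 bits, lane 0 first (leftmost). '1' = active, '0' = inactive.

VLMAX = VLEN×LMUL/SEW = 256×1/16 = 16
vl ← min(4, 16) = 4
bits (lane 0 leftmost): 1111000000000000

predicate = 1111000000000000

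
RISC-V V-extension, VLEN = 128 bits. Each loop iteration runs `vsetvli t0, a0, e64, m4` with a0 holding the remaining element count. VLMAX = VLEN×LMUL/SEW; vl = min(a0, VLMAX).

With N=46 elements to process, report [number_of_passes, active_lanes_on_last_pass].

[iterations, last_vl] = [6, 6]

VLMAX = VLEN×LMUL/SEW = 128×4/64 = 8
N=46: ⌈46/8⌉ = 6 iters; last vl = 46 − 5×8 = 6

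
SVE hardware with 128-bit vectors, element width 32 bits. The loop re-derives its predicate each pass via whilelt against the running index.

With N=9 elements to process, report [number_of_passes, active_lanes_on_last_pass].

[iterations, last_vl] = [3, 1]

128-bit reg / 32-bit elem → 4 lanes
N=9: ⌈9/4⌉ = 3 iters; last vl = 9 − 2×4 = 1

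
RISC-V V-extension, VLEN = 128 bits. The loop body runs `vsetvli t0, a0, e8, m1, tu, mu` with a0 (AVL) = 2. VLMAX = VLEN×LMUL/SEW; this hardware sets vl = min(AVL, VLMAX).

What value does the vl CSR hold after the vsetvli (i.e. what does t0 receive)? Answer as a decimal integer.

vl = 2

VLMAX = (128 × 1) / 8 = 16 lanes
AVL=2 ≤ VLMAX=16, so vl = 2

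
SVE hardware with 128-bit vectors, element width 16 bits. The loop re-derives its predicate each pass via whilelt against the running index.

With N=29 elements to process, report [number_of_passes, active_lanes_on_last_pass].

[iterations, last_vl] = [4, 5]

lane count: 128 div 16 = 8
N=29: ⌈29/8⌉ = 4 iters; last vl = 29 − 3×8 = 5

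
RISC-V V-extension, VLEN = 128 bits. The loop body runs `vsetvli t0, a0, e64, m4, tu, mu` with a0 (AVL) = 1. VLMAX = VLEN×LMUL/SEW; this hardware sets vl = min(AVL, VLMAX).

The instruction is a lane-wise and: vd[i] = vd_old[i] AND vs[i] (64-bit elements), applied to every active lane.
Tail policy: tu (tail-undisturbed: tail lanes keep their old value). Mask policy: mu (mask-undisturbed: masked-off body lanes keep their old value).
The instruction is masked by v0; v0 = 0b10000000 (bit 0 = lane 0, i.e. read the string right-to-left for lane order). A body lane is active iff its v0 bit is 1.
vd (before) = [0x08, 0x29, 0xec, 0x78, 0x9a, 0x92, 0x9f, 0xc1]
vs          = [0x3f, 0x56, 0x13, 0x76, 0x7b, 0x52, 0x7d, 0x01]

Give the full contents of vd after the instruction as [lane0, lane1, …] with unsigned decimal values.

lanes per group: 128·4/64 = 8
vl ← min(1, 8) = 1
  i=0: mask-off/keep → 8
  i=1: tail/keep → 41
  i=2: tail/keep → 236
  i=3: tail/keep → 120
  i=4: tail/keep → 154
  i=5: tail/keep → 146
  i=6: tail/keep → 159
  i=7: tail/keep → 193

vd = [8, 41, 236, 120, 154, 146, 159, 193]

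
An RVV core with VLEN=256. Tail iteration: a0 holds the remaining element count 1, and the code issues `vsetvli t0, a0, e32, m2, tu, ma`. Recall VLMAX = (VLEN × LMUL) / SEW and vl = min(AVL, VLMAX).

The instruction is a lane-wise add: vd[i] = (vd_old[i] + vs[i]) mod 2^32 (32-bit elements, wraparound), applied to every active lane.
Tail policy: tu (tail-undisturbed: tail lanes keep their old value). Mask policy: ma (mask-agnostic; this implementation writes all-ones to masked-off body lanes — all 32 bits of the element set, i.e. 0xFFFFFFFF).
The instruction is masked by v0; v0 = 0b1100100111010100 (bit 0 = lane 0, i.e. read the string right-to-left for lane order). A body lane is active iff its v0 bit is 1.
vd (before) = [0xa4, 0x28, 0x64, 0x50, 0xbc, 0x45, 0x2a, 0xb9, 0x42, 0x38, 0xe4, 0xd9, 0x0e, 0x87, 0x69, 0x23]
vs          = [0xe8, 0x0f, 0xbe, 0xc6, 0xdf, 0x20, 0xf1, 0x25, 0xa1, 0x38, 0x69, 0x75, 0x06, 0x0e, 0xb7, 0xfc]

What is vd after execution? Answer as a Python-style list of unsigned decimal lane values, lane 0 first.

vd = [4294967295, 40, 100, 80, 188, 69, 42, 185, 66, 56, 228, 217, 14, 135, 105, 35]

VLMAX = VLEN×LMUL/SEW = 256×2/32 = 16
vl ← min(1, 16) = 1
vd[0] mask-off/ones -> 0xffffffff
vd[1] tail/keep -> 0x28
vd[2] tail/keep -> 0x64
vd[3] tail/keep -> 0x50
vd[4] tail/keep -> 0xbc
vd[5] tail/keep -> 0x45
vd[6] tail/keep -> 0x2a
vd[7] tail/keep -> 0xb9
vd[8] tail/keep -> 0x42
vd[9] tail/keep -> 0x38
vd[10] tail/keep -> 0xe4
vd[11] tail/keep -> 0xd9
vd[12] tail/keep -> 0x0e
vd[13] tail/keep -> 0x87
vd[14] tail/keep -> 0x69
vd[15] tail/keep -> 0x23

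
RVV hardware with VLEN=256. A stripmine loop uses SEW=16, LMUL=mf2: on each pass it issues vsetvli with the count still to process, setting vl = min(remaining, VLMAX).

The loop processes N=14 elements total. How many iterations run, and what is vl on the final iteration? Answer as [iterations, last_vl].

[iterations, last_vl] = [2, 6]

VLMAX = VLEN×LMUL/SEW = 256×1/2/16 = 8
14 elements at 8/iter → 2 passes, remainder 6 on the last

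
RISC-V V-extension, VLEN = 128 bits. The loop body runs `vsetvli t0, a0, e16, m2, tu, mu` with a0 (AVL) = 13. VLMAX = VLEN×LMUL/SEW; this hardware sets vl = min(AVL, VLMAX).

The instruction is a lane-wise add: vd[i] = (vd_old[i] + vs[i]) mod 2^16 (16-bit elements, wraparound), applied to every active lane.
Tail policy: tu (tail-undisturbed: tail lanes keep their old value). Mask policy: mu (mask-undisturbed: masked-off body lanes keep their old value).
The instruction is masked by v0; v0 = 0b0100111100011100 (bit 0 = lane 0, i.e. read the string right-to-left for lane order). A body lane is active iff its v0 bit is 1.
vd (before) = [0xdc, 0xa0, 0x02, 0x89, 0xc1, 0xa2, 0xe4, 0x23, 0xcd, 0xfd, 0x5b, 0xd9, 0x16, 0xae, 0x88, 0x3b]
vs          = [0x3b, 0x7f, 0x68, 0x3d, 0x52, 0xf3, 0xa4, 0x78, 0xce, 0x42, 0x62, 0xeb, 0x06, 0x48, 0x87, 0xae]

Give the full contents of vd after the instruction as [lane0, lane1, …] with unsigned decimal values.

VLMAX = (128 × 2) / 16 = 16 lanes
AVL=13 ≤ VLMAX=16, so vl = 13
  i=0: mask-off/keep → 220
  i=1: mask-off/keep → 160
  i=2: add(0x02,0x68) → 106
  i=3: add(0x89,0x3d) → 198
  i=4: add(0xc1,0x52) → 275
  i=5: mask-off/keep → 162
  i=6: mask-off/keep → 228
  i=7: mask-off/keep → 35
  i=8: add(0xcd,0xce) → 411
  i=9: add(0xfd,0x42) → 319
  i=10: add(0x5b,0x62) → 189
  i=11: add(0xd9,0xeb) → 452
  i=12: mask-off/keep → 22
  i=13: tail/keep → 174
  i=14: tail/keep → 136
  i=15: tail/keep → 59

vd = [220, 160, 106, 198, 275, 162, 228, 35, 411, 319, 189, 452, 22, 174, 136, 59]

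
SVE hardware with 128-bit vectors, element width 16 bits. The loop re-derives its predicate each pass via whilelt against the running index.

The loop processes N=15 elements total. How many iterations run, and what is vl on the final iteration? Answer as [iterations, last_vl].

[iterations, last_vl] = [2, 7]

register lanes = 128/16 = 8
iterations = ceil(15/8) = 2; final-pass vl = 7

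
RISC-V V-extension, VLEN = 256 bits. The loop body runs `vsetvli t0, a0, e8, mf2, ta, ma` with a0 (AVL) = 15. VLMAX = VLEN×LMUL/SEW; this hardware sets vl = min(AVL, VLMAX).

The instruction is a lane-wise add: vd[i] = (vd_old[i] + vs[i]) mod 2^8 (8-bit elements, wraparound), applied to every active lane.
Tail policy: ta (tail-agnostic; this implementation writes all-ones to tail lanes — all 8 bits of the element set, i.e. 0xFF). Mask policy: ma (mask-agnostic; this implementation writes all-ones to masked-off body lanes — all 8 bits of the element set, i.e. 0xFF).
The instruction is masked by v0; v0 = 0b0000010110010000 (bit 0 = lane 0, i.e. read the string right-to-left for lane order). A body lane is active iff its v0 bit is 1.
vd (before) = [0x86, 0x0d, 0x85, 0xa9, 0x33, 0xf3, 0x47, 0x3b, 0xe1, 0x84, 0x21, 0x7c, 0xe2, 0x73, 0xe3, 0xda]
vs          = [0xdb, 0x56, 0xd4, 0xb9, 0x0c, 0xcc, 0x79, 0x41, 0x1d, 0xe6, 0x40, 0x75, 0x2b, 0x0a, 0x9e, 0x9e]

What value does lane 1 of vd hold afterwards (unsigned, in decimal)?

vd[1] = 255

VLMAX = (256 × 1/2) / 8 = 16 lanes
vl ← min(15, 16) = 15
vd[0] mask-off/ones -> 0xff
vd[1] mask-off/ones -> 0xff
vd[2] mask-off/ones -> 0xff
vd[3] mask-off/ones -> 0xff
vd[4] add(0x33,0x0c) -> 0x3f
vd[5] mask-off/ones -> 0xff
vd[6] mask-off/ones -> 0xff
vd[7] add(0x3b,0x41) -> 0x7c
vd[8] add(0xe1,0x1d) -> 0xfe
vd[9] mask-off/ones -> 0xff
vd[10] add(0x21,0x40) -> 0x61
vd[11] mask-off/ones -> 0xff
vd[12] mask-off/ones -> 0xff
vd[13] mask-off/ones -> 0xff
vd[14] mask-off/ones -> 0xff
vd[15] tail/ones -> 0xff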